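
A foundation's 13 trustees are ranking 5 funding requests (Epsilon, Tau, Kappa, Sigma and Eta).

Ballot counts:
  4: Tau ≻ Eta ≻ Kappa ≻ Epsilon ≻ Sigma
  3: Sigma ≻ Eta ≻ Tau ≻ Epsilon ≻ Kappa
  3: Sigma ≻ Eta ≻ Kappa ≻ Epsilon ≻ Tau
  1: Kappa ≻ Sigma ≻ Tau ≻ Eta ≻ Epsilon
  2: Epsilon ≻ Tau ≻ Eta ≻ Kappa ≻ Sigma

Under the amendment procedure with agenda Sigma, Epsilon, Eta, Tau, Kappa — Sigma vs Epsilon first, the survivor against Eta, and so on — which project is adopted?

Round 1: Sigma vs Epsilon — 7–6, Sigma advances.
Round 2: Sigma vs Eta — 7–6, Sigma advances.
Round 3: Sigma vs Tau — 7–6, Sigma advances.
Round 4: Sigma vs Kappa — 6–7, Kappa advances.
The agenda winner is Kappa.

Kappa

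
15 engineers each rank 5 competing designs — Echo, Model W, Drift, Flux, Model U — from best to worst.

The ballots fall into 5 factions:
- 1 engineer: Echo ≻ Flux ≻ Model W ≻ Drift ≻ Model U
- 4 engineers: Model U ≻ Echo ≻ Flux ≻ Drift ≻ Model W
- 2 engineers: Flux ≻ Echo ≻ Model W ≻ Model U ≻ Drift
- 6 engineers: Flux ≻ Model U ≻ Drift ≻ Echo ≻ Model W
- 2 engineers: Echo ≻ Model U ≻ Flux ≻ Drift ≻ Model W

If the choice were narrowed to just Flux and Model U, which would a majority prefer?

Flux

Ballots ranking Flux above Model U: 1 + 2 + 6 = 9.
Ballots ranking Model U above Flux: 15 − 9 = 6.
Flux wins the head-to-head 9–6.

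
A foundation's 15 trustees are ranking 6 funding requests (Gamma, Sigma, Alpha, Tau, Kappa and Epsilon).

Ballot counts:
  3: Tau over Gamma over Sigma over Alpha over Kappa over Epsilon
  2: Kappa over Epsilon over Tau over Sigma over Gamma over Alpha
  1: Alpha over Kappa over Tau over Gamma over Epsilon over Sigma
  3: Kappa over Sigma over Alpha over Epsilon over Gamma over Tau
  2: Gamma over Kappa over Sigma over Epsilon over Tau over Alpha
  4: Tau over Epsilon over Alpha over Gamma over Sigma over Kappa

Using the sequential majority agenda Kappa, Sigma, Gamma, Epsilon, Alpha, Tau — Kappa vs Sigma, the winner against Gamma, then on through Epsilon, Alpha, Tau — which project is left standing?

Round 1: Kappa vs Sigma — 8–7, Kappa advances.
Round 2: Kappa vs Gamma — 6–9, Gamma advances.
Round 3: Gamma vs Epsilon — 6–9, Epsilon advances.
Round 4: Epsilon vs Alpha — 8–7, Epsilon advances.
Round 5: Epsilon vs Tau — 7–8, Tau advances.
The agenda winner is Tau.

Tau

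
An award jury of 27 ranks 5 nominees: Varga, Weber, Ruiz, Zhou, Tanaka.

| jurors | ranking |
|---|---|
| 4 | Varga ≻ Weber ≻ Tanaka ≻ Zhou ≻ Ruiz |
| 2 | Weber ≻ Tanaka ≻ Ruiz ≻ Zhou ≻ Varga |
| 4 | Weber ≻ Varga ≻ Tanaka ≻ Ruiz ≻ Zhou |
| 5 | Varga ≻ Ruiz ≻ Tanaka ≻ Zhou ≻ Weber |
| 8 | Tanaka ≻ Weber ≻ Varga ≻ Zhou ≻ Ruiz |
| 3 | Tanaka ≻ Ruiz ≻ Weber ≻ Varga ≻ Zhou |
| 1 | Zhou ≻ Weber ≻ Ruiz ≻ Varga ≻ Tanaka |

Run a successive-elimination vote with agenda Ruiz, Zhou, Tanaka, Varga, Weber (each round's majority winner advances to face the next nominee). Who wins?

Round 1: Ruiz vs Zhou — 14–13, Ruiz advances.
Round 2: Ruiz vs Tanaka — 6–21, Tanaka advances.
Round 3: Tanaka vs Varga — 13–14, Varga advances.
Round 4: Varga vs Weber — 9–18, Weber advances.
Weber survives the agenda.

Weber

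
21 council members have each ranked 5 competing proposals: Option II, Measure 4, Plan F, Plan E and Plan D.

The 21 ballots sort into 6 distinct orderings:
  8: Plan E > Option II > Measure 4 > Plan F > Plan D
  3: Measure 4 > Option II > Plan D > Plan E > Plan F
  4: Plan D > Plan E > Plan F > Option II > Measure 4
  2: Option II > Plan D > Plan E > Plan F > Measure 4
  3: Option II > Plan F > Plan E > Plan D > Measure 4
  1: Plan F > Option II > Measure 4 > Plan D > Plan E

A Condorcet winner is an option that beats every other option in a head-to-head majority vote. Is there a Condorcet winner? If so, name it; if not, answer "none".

Plan E

Pairwise majorities:
Option II–Measure 4: Option II 18–3.
Option II–Plan F: Option II 16–5.
Option II vs Plan E: Plan E wins 12–9.
Option II vs Plan D: Option II, 17–4.
Measure 4–Plan F: Measure 4 11–10.
Measure 4 vs Plan E: Plan E wins 17–4.
Measure 4 vs Plan D: Measure 4, 12–9.
Plan F vs Plan E: Plan E, 17–4.
Plan F vs Plan D: Plan F, 12–9.
Plan E vs Plan D: Plan E, 11–10.
Plan E defeats every rival head-to-head and is the Condorcet winner.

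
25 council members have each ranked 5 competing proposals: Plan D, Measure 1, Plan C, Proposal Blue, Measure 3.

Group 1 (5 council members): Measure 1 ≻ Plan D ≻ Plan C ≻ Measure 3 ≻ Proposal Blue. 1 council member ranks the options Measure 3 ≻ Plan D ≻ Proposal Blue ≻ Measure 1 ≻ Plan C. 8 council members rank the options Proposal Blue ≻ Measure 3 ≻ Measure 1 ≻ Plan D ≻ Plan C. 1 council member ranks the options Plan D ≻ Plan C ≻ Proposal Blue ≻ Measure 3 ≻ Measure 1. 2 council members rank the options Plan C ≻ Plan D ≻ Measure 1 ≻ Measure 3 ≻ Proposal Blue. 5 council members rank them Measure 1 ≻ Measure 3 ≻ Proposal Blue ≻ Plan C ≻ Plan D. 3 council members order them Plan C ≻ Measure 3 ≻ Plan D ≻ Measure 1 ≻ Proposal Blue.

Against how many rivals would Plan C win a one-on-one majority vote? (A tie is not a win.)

0

Plan C against each rival (25 council members):
Plan C vs Plan D: Plan D, 15–10.
Plan C vs Measure 1: Plan C is ranked higher on 1+2+3 = 6 ballots, Measure 1 on 19. Measure 1 wins 19–6.
Plan C vs Proposal Blue: Proposal Blue wins 14–11.
Plan C vs Measure 3: Measure 3 wins 14–11.
Plan C beats no one; loses to Plan D, Measure 1, Proposal Blue, Measure 3 — 0 pairwise wins.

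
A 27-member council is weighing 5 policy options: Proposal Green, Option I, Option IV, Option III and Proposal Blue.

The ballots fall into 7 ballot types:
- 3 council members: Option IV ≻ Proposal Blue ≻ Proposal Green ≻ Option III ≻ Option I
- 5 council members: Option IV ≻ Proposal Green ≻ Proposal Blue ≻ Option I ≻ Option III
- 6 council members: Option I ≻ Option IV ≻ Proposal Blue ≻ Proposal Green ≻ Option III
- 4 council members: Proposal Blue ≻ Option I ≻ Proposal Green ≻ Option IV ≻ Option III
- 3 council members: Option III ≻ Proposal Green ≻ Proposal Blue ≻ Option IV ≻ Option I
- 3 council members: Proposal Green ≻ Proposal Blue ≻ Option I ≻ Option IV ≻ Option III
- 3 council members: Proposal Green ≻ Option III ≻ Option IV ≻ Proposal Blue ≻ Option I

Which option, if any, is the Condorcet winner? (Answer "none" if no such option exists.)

Pairwise majorities:
Proposal Green vs Option I: Proposal Green wins 17–10.
Proposal Green vs Option IV: Option IV, 14–13.
Proposal Green vs Option III: 3+5+6+4+3+3 = 24 for Proposal Green, 3 for Option III — Proposal Green by 24–3.
Proposal Green vs Proposal Blue: Proposal Green, 14–13.
Option I–Option IV: Option IV 14–13.
Option I vs Option III: 5+6+4+3 = 18 for Option I, 9 for Option III — Option I by 18–9.
Option I vs Proposal Blue: Option I is ranked higher on 6 ballots, Proposal Blue on 21. Proposal Blue wins 21–6.
Option IV vs Option III: Option IV wins 21–6.
Option IV vs Proposal Blue: Option IV wins 17–10.
Option III–Proposal Blue: Proposal Blue 21–6.
Only Option IV has no losses; Option IV is the Condorcet winner.

Option IV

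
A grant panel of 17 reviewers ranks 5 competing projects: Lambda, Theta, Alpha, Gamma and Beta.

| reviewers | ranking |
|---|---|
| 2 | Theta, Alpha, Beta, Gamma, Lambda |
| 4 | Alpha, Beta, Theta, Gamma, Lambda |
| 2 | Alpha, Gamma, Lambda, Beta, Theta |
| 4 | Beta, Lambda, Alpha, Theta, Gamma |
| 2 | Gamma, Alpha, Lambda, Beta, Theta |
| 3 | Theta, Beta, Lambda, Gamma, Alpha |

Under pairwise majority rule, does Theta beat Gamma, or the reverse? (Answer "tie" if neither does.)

Ballots ranking Theta above Gamma: 2 + 4 + 4 + 3 = 13.
Ballots ranking Gamma above Theta: 17 − 13 = 4.
Theta wins the head-to-head 13–4.

Theta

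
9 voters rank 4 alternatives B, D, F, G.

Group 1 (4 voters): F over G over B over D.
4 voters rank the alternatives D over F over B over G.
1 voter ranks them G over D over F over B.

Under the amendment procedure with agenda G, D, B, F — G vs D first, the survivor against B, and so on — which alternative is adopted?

Round 1: G vs D — 5–4, G advances.
Round 2: G vs B — 5–4, G advances.
Round 3: G vs F — 1–8, F advances.
F survives the agenda.

F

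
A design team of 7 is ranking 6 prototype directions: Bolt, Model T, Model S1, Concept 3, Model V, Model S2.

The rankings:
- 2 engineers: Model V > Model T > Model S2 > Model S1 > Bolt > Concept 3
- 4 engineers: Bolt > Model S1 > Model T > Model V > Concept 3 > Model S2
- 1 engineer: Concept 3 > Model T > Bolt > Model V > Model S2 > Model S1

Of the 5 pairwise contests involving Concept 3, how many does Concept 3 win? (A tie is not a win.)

Concept 3 against each rival (7 engineers):
Concept 3 vs Bolt: 1 for Concept 3, 6 for Bolt — Bolt by 6–1.
Concept 3 vs Model T: 1 for Concept 3, 6 for Model T — Model T by 6–1.
Concept 3 vs Model S1: 1 for Concept 3, 6 for Model S1 — Model S1 by 6–1.
Concept 3 vs Model V: Concept 3 is ranked higher on 1 ballot, Model V on 6. Model V wins 6–1.
Concept 3 vs Model S2: 4+1 = 5 for Concept 3, 2 for Model S2 — Concept 3 by 5–2.
Concept 3 beats Model S2; loses to Bolt, Model T, Model S1, Model V — 1 pairwise win.

1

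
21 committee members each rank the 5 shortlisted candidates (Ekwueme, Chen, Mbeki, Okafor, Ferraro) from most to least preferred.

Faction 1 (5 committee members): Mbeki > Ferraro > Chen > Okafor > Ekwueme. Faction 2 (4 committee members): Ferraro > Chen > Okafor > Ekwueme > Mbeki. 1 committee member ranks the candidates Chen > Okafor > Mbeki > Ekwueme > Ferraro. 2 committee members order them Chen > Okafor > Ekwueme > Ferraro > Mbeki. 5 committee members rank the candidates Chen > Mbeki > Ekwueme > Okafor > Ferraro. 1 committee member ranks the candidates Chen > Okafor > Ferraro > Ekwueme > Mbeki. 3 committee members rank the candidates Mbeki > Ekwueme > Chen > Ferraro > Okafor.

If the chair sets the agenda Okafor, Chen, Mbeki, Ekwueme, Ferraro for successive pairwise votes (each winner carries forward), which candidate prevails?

Round 1: Okafor vs Chen — 0–21, Chen advances.
Round 2: Chen vs Mbeki — 13–8, Chen advances.
Round 3: Chen vs Ekwueme — 18–3, Chen advances.
Round 4: Chen vs Ferraro — 12–9, Chen advances.
Chen survives the agenda.

Chen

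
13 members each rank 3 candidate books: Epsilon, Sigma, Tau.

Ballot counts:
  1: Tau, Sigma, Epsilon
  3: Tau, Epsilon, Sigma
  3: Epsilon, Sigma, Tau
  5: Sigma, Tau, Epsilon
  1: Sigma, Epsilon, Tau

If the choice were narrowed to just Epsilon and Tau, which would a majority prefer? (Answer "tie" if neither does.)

Ballots ranking Epsilon above Tau: 3 + 1 = 4.
Ballots ranking Tau above Epsilon: 13 − 4 = 9.
Tau wins the head-to-head 9–4.

Tau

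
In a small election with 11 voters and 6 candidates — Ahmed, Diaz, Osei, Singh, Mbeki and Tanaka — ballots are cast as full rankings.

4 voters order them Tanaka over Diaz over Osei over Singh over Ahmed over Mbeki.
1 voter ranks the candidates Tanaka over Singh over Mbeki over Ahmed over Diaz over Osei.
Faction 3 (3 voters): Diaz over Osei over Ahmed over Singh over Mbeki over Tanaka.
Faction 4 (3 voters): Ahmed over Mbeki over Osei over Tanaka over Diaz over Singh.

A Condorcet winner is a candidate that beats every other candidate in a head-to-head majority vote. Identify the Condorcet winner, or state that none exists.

none

Pairwise majorities:
Ahmed–Diaz: Diaz 7–4.
Ahmed–Osei: Osei 7–4.
Ahmed vs Singh: 6 to 5, Ahmed.
Ahmed vs Mbeki: Ahmed wins 10–1.
Ahmed vs Tanaka: 3+3 = 6 for Ahmed, 5 for Tanaka — Ahmed by 6–5.
Diaz vs Osei: 4+1+3 = 8 for Diaz, 3 for Osei — Diaz by 8–3.
Diaz vs Singh: Diaz is ranked higher on 4+3+3 = 10 ballots, Singh on 1. Diaz wins 10–1.
Diaz vs Mbeki: Diaz preferred on 4+3 = 7 ballots; Diaz wins 7–4.
Diaz vs Tanaka: 3 for Diaz, 8 for Tanaka — Tanaka by 8–3.
Osei vs Singh: Osei preferred on 4+3+3 = 10 ballots; Osei wins 10–1.
Osei vs Mbeki: Osei preferred on 4+3 = 7 ballots; Osei wins 7–4.
Osei vs Tanaka: Osei wins 6–5.
Singh vs Mbeki: Singh preferred on 4+1+3 = 8 ballots; Singh wins 8–3.
Singh–Tanaka: Tanaka 8–3.
Mbeki vs Tanaka: Mbeki preferred on 3+3 = 6 ballots; Mbeki wins 6–5.
Each candidate drops at least one matchup (Ahmed loses to Diaz; Diaz loses to Tanaka; Osei loses to Diaz; Singh loses to Ahmed; Mbeki loses to Ahmed; Tanaka loses to Ahmed); the cycle Ahmed → Tanaka → Diaz → Ahmed rules out a Condorcet winner.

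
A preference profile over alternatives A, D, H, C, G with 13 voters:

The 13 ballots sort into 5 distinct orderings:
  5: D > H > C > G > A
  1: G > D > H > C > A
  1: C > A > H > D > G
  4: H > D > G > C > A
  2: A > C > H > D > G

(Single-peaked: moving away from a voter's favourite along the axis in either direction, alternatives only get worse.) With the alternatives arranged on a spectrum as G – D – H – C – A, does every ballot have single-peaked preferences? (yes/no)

Axis positions: G=1, D=2, H=3, C=4, A=5.
Type 1 (peak D at position 2): ranking walks positions 2-3-4-1-5, expanding outward from the peak — single-peaked.
Type 2 (peak G at position 1): ranking walks positions 1-2-3-4-5, expanding outward from the peak — single-peaked.
Type 3 (peak C at position 4): ranking walks positions 4-5-3-2-1, expanding outward from the peak — single-peaked.
Type 4 (peak H at position 3): ranking walks positions 3-2-1-4-5, expanding outward from the peak — single-peaked.
Type 5 (peak A at position 5): ranking walks positions 5-4-3-2-1, expanding outward from the peak — single-peaked.
Every ranking is single-peaked on this axis.

yes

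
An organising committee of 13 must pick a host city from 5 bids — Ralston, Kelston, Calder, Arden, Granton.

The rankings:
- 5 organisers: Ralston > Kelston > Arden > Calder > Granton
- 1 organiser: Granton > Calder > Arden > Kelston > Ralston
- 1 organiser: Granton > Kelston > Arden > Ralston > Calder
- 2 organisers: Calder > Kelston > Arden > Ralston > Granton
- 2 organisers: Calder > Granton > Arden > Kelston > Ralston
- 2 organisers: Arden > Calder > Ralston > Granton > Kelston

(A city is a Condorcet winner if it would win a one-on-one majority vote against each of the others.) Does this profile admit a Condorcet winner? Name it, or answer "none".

Head-to-head results (13 organisers):
Ralston vs Kelston: 7 to 6, Ralston.
Ralston vs Calder: Ralston preferred on 5+1 = 6 ballots; Calder wins 7–6.
Ralston vs Arden: Ralston is ranked higher on 5 ballots, Arden on 8. Arden wins 8–5.
Ralston vs Granton: Ralston preferred on 5+2+2 = 9 ballots; Ralston wins 9–4.
Kelston vs Calder: 6 to 7, Calder.
Kelston vs Arden: Kelston is ranked higher on 5+1+2 = 8 ballots, Arden on 5. Kelston wins 8–5.
Kelston vs Granton: 7 to 6, Kelston.
Calder vs Arden: Calder preferred on 1+2+2 = 5 ballots; Arden wins 8–5.
Calder vs Granton: Calder is ranked higher on 5+2+2+2 = 11 ballots, Granton on 2. Calder wins 11–2.
Arden vs Granton: 5+2+2 = 9 for Arden, 4 for Granton — Arden by 9–4.
Each city drops at least one matchup (Ralston loses to Calder; Kelston loses to Ralston; Calder loses to Arden; Arden loses to Kelston; Granton loses to Ralston); the cycle Ralston beats Kelston beats Arden beats Ralston rules out a Condorcet winner.

none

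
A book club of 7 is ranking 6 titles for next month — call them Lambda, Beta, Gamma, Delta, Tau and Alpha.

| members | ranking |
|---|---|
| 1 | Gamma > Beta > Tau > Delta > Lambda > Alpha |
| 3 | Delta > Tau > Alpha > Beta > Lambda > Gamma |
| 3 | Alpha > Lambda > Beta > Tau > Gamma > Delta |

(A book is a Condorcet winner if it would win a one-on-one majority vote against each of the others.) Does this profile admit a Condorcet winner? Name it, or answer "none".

Check each pair by majority over 7 ballots:
Lambda vs Beta: Beta wins 4–3.
Lambda vs Gamma: Lambda preferred on 3+3 = 6 ballots; Lambda wins 6–1.
Lambda vs Delta: 3 for Lambda, 4 for Delta — Delta by 4–3.
Lambda vs Tau: 3 to 4, Tau.
Lambda vs Alpha: 1 for Lambda, 6 for Alpha — Alpha by 6–1.
Beta vs Gamma: 6 to 1, Beta.
Beta vs Delta: Beta preferred on 1+3 = 4 ballots; Beta wins 4–3.
Beta vs Tau: Beta wins 4–3.
Beta vs Alpha: 1 for Beta, 6 for Alpha — Alpha by 6–1.
Gamma vs Delta: Gamma is ranked higher on 1+3 = 4 ballots, Delta on 3. Gamma wins 4–3.
Gamma vs Tau: Gamma is ranked higher on 1 ballot, Tau on 6. Tau wins 6–1.
Gamma vs Alpha: 1 to 6, Alpha.
Delta vs Tau: Tau wins 4–3.
Delta vs Alpha: 4 to 3, Delta.
Tau vs Alpha: Tau wins 4–3.
Each book drops at least one matchup (Lambda loses to Beta; Beta loses to Alpha; Gamma loses to Lambda; Delta loses to Beta; Tau loses to Beta; Alpha loses to Delta); the cycle Lambda → Gamma → Delta → Lambda rules out a Condorcet winner.

none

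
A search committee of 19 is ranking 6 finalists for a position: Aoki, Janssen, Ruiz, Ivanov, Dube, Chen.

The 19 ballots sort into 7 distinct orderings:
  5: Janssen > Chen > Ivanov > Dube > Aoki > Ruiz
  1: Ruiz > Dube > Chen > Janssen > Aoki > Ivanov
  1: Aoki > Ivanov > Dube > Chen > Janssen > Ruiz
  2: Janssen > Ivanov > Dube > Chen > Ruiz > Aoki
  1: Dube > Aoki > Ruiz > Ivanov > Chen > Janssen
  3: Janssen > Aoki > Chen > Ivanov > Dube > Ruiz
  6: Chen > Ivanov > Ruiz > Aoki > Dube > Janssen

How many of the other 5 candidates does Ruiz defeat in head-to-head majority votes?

Ruiz against each rival (19 committee members):
Ruiz vs Aoki: Aoki wins 10–9.
Ruiz–Janssen: Janssen 11–8.
Ruiz vs Ivanov: Ivanov wins 17–2.
Ruiz vs Dube: Dube, 12–7.
Ruiz vs Chen: 1+1 = 2 for Ruiz, 17 for Chen — Chen by 17–2.
Ruiz beats no one; loses to Aoki, Janssen, Ivanov, Dube, Chen — 0 pairwise wins.

0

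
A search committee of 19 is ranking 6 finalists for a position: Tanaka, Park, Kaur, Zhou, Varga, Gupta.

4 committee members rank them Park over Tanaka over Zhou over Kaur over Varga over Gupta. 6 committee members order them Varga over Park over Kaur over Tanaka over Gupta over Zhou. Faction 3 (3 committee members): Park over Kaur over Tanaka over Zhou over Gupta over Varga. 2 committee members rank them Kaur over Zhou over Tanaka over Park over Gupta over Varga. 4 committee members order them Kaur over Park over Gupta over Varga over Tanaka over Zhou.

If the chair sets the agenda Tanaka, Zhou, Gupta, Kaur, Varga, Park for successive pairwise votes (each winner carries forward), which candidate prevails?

Park

Round 1: Tanaka vs Zhou — 17–2, Tanaka advances.
Round 2: Tanaka vs Gupta — 15–4, Tanaka advances.
Round 3: Tanaka vs Kaur — 4–15, Kaur advances.
Round 4: Kaur vs Varga — 13–6, Kaur advances.
Round 5: Kaur vs Park — 6–13, Park advances.
The agenda winner is Park.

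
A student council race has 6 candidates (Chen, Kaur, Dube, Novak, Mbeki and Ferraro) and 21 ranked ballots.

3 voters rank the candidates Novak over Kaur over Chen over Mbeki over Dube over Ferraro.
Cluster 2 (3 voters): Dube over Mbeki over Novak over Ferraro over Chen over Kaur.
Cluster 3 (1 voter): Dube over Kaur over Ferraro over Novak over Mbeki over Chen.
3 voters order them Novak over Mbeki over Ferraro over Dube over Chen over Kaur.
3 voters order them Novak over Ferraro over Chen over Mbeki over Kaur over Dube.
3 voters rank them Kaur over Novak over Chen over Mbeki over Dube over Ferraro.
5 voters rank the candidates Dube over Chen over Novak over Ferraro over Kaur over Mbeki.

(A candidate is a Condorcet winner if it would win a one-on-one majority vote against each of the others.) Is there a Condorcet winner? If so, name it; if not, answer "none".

Head-to-head results (21 voters):
Chen vs Kaur: 3+3+3+5 = 14 for Chen, 7 for Kaur — Chen by 14–7.
Chen vs Dube: 3+3+3 = 9 for Chen, 12 for Dube — Dube by 12–9.
Chen vs Novak: 5 to 16, Novak.
Chen vs Mbeki: 14 to 7, Chen.
Chen vs Ferraro: 3+3+5 = 11 for Chen, 10 for Ferraro — Chen by 11–10.
Kaur vs Dube: Kaur is ranked higher on 3+3+3 = 9 ballots, Dube on 12. Dube wins 12–9.
Kaur vs Novak: Kaur preferred on 1+3 = 4 ballots; Novak wins 17–4.
Kaur vs Mbeki: 12 to 9, Kaur.
Kaur vs Ferraro: 7 to 14, Ferraro.
Dube vs Novak: Dube preferred on 3+1+5 = 9 ballots; Novak wins 12–9.
Dube vs Mbeki: Dube preferred on 3+1+5 = 9 ballots; Mbeki wins 12–9.
Dube vs Ferraro: 15 to 6, Dube.
Novak vs Mbeki: 18 to 3, Novak.
Novak vs Ferraro: Novak is ranked higher on 3+3+3+3+3+5 = 20 ballots, Ferraro on 1. Novak wins 20–1.
Mbeki vs Ferraro: 3+3+3+3 = 12 for Mbeki, 9 for Ferraro — Mbeki by 12–9.
Novak defeats every rival head-to-head and is the Condorcet winner.

Novak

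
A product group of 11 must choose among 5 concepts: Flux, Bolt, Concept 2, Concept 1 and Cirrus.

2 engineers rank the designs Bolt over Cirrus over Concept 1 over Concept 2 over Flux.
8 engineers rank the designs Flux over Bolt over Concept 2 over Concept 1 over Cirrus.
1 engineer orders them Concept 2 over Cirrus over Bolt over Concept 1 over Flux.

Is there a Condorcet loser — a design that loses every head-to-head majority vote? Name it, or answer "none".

Head-to-head results (11 engineers):
Flux vs Bolt: 8 for Flux, 3 for Bolt — Flux by 8–3.
Flux vs Concept 2: Flux, 8–3.
Flux vs Concept 1: Flux preferred on 8 ballots; Flux wins 8–3.
Flux vs Cirrus: Flux, 8–3.
Bolt vs Concept 2: Bolt wins 10–1.
Bolt vs Concept 1: 11 to 0, Bolt.
Bolt vs Cirrus: Bolt preferred on 2+8 = 10 ballots; Bolt wins 10–1.
Concept 2 vs Concept 1: 9 to 2, Concept 2.
Concept 2 vs Cirrus: Concept 2 preferred on 8+1 = 9 ballots; Concept 2 wins 9–2.
Concept 1 vs Cirrus: 8 to 3, Concept 1.
Only Cirrus has no wins; Cirrus is the Condorcet loser.

Cirrus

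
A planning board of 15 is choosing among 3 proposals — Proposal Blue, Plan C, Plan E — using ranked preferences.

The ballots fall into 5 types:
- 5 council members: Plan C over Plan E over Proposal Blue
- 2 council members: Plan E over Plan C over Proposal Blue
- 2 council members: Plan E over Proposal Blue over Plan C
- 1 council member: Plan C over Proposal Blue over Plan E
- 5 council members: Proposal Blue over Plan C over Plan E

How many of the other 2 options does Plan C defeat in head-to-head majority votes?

2

Plan C against each rival (15 council members):
Plan C vs Proposal Blue: Plan C is ranked higher on 5+2+1 = 8 ballots, Proposal Blue on 7. Plan C wins 8–7.
Plan C vs Plan E: 11 to 4, Plan C.
Plan C beats Proposal Blue, Plan E — 2 pairwise wins.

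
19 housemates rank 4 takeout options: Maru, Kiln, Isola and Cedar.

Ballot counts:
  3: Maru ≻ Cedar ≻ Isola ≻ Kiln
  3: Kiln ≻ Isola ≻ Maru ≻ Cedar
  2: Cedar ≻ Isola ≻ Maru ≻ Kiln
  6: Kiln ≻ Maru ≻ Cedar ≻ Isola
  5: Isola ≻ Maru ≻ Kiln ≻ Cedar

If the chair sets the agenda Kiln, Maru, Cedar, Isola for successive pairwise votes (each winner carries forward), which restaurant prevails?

Isola

Round 1: Kiln vs Maru — 9–10, Maru advances.
Round 2: Maru vs Cedar — 17–2, Maru advances.
Round 3: Maru vs Isola — 9–10, Isola advances.
The agenda winner is Isola.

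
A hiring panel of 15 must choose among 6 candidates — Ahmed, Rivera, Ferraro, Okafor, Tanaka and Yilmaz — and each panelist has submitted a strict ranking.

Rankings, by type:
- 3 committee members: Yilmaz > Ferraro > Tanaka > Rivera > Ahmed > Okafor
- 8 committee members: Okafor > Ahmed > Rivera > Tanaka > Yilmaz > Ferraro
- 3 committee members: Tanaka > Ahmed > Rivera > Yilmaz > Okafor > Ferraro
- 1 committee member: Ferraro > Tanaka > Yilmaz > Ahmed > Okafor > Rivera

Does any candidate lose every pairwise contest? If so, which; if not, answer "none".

Ferraro

Head-to-head results (15 committee members):
Ahmed vs Rivera: Ahmed, 12–3.
Ahmed vs Ferraro: 8+3 = 11 for Ahmed, 4 for Ferraro — Ahmed by 11–4.
Ahmed–Okafor: Okafor 8–7.
Ahmed vs Tanaka: 8 to 7, Ahmed.
Ahmed vs Yilmaz: Ahmed, 11–4.
Rivera vs Ferraro: Rivera preferred on 8+3 = 11 ballots; Rivera wins 11–4.
Rivera–Okafor: Okafor 9–6.
Rivera vs Tanaka: Rivera wins 8–7.
Rivera vs Yilmaz: Rivera wins 11–4.
Ferraro vs Okafor: 4 to 11, Okafor.
Ferraro vs Tanaka: Tanaka, 11–4.
Ferraro vs Yilmaz: Ferraro is ranked higher on 1 ballot, Yilmaz on 14. Yilmaz wins 14–1.
Okafor vs Tanaka: Okafor, 8–7.
Okafor vs Yilmaz: 8 for Okafor, 7 for Yilmaz — Okafor by 8–7.
Tanaka vs Yilmaz: Tanaka wins 12–3.
Ferraro is beaten in every head-to-head and is the Condorcet loser.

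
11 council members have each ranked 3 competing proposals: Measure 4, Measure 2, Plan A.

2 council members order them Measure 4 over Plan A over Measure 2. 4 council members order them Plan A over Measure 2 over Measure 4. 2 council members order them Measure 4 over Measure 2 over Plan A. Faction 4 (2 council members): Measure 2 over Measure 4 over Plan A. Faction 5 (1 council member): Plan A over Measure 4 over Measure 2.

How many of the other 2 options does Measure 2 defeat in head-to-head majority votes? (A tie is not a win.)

Measure 2 against each rival (11 council members):
Measure 2 vs Measure 4: Measure 2 preferred on 4+2 = 6 ballots; Measure 2 wins 6–5.
Measure 2 vs Plan A: Measure 2 preferred on 2+2 = 4 ballots; Plan A wins 7–4.
Measure 2 beats Measure 4; loses to Plan A — 1 pairwise win.

1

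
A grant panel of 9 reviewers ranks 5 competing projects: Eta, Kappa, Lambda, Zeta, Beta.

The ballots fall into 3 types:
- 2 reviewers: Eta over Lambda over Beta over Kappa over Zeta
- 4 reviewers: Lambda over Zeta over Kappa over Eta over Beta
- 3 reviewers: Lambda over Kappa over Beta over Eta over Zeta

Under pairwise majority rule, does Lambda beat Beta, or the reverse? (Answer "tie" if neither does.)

Ballots ranking Lambda above Beta: 2 + 4 + 3 = 9.
Ballots ranking Beta above Lambda: 9 − 9 = 0.
Lambda wins the head-to-head 9–0.

Lambda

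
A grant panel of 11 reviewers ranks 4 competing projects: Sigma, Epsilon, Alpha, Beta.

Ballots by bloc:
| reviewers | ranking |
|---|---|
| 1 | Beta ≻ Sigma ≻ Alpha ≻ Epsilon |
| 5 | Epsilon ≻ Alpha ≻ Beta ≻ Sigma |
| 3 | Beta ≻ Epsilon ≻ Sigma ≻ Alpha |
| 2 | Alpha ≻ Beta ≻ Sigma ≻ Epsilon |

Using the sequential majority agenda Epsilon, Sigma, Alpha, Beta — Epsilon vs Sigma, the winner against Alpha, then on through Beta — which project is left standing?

Round 1: Epsilon vs Sigma — 8–3, Epsilon advances.
Round 2: Epsilon vs Alpha — 8–3, Epsilon advances.
Round 3: Epsilon vs Beta — 5–6, Beta advances.
The agenda winner is Beta.

Beta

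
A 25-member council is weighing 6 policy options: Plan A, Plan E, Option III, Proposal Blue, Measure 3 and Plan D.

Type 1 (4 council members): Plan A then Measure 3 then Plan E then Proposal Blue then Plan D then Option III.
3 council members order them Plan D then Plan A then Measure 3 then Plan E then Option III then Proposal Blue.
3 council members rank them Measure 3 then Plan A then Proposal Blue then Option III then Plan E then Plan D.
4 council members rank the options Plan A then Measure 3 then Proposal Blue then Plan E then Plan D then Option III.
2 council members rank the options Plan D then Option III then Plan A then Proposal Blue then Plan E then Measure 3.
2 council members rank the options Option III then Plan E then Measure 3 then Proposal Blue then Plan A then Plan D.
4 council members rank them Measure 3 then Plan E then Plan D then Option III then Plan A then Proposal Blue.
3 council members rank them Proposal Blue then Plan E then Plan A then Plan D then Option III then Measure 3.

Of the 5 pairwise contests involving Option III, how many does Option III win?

0

Option III against each rival (25 council members):
Option III vs Plan A: Plan A wins 17–8.
Option III vs Plan E: Option III preferred on 3+2+2 = 7 ballots; Plan E wins 18–7.
Option III vs Proposal Blue: 3+2+2+4 = 11 for Option III, 14 for Proposal Blue — Proposal Blue by 14–11.
Option III vs Measure 3: Option III preferred on 2+2+3 = 7 ballots; Measure 3 wins 18–7.
Option III vs Plan D: Option III is ranked higher on 3+2 = 5 ballots, Plan D on 20. Plan D wins 20–5.
Option III beats no one; loses to Plan A, Plan E, Proposal Blue, Measure 3, Plan D — 0 pairwise wins.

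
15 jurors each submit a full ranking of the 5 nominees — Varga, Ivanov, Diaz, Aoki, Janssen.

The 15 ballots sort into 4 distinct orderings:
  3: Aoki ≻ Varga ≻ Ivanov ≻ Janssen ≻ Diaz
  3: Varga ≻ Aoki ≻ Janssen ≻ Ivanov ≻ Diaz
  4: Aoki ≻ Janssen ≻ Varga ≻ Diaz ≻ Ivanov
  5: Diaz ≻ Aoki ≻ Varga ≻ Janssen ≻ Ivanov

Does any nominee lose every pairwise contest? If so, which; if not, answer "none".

Pairwise majorities:
Varga vs Ivanov: Varga wins 15–0.
Varga–Diaz: Varga 10–5.
Varga vs Aoki: Aoki wins 12–3.
Varga–Janssen: Varga 11–4.
Ivanov–Diaz: Diaz 9–6.
Ivanov vs Aoki: Ivanov preferred on 0 ballots; Aoki wins 15–0.
Ivanov vs Janssen: Ivanov is ranked higher on 3 ballots, Janssen on 12. Janssen wins 12–3.
Diaz vs Aoki: 5 to 10, Aoki.
Diaz vs Janssen: 5 to 10, Janssen.
Aoki vs Janssen: Aoki, 15–0.
Only Ivanov has no wins; Ivanov is the Condorcet loser.

Ivanov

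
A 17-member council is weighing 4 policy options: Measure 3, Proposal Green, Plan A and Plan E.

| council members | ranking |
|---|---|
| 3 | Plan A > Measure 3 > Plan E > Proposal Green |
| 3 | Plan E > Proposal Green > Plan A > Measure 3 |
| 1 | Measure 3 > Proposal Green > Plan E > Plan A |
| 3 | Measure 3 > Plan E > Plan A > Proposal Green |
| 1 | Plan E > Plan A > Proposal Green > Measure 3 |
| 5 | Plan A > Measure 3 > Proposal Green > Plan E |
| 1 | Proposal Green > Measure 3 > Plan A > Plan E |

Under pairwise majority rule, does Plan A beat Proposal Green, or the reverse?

Ballots ranking Plan A above Proposal Green: 3 + 3 + 1 + 5 = 12.
Ballots ranking Proposal Green above Plan A: 17 − 12 = 5.
Plan A wins the head-to-head 12–5.

Plan A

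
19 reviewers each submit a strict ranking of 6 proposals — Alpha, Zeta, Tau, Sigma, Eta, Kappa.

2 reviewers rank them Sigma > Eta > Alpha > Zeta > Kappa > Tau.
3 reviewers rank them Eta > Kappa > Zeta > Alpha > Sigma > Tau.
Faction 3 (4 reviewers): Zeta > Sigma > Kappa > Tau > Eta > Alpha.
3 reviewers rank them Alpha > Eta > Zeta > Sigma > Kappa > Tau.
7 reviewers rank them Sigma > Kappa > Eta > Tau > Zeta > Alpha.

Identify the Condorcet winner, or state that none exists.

Head-to-head results (19 reviewers):
Alpha vs Zeta: 2+3 = 5 for Alpha, 14 for Zeta — Zeta by 14–5.
Alpha vs Tau: Tau, 11–8.
Alpha vs Sigma: Alpha is ranked higher on 3+3 = 6 ballots, Sigma on 13. Sigma wins 13–6.
Alpha–Eta: Eta 16–3.
Alpha vs Kappa: Alpha is ranked higher on 2+3 = 5 ballots, Kappa on 14. Kappa wins 14–5.
Zeta vs Tau: Zeta is ranked higher on 2+3+4+3 = 12 ballots, Tau on 7. Zeta wins 12–7.
Zeta vs Sigma: Zeta, 10–9.
Zeta vs Eta: Zeta preferred on 4 ballots; Eta wins 15–4.
Zeta vs Kappa: 2+4+3 = 9 for Zeta, 10 for Kappa — Kappa by 10–9.
Tau vs Sigma: 0 for Tau, 19 for Sigma — Sigma by 19–0.
Tau–Eta: Eta 15–4.
Tau vs Kappa: Kappa, 19–0.
Sigma vs Eta: Sigma is ranked higher on 2+4+7 = 13 ballots, Eta on 6. Sigma wins 13–6.
Sigma vs Kappa: Sigma preferred on 2+4+3+7 = 16 ballots; Sigma wins 16–3.
Eta vs Kappa: Eta is ranked higher on 2+3+3 = 8 ballots, Kappa on 11. Kappa wins 11–8.
Each project drops at least one matchup (Alpha loses to Zeta; Zeta loses to Eta; Tau loses to Zeta; Sigma loses to Zeta; Eta loses to Sigma; Kappa loses to Sigma); the cycle Zeta beats Sigma beats Eta beats Zeta rules out a Condorcet winner.

none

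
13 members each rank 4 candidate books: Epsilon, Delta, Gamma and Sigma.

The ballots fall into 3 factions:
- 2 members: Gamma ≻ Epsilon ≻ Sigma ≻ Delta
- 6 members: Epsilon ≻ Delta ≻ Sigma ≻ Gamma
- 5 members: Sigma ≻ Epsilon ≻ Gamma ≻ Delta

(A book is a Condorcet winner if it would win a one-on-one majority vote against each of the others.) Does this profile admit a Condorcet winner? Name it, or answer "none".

Epsilon

Check each pair by majority over 13 ballots:
Epsilon vs Delta: Epsilon, 13–0.
Epsilon vs Gamma: Epsilon preferred on 6+5 = 11 ballots; Epsilon wins 11–2.
Epsilon vs Sigma: 2+6 = 8 for Epsilon, 5 for Sigma — Epsilon by 8–5.
Delta vs Gamma: Gamma, 7–6.
Delta vs Sigma: Sigma, 7–6.
Gamma vs Sigma: 2 for Gamma, 11 for Sigma — Sigma by 11–2.
Epsilon defeats every rival head-to-head and is the Condorcet winner.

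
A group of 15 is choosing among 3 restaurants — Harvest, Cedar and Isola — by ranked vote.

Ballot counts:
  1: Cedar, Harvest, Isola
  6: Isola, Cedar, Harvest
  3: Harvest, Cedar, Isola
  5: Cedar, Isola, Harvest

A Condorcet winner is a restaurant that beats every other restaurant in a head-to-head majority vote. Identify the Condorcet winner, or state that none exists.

Cedar

Pairwise majorities:
Harvest vs Cedar: Cedar, 12–3.
Harvest vs Isola: Isola wins 11–4.
Cedar–Isola: Cedar 9–6.
Only Cedar has no losses; Cedar is the Condorcet winner.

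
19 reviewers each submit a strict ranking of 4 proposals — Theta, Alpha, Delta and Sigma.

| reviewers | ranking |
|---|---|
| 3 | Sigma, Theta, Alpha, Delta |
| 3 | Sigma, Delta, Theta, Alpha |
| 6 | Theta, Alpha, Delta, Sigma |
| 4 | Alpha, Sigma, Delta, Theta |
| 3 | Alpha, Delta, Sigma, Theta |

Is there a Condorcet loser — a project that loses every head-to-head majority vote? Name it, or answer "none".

Head-to-head results (19 reviewers):
Theta vs Alpha: Theta preferred on 3+3+6 = 12 ballots; Theta wins 12–7.
Theta vs Delta: Theta preferred on 3+6 = 9 ballots; Delta wins 10–9.
Theta vs Sigma: Theta is ranked higher on 6 ballots, Sigma on 13. Sigma wins 13–6.
Alpha vs Delta: Alpha wins 16–3.
Alpha vs Sigma: Alpha, 13–6.
Delta–Sigma: Sigma 10–9.
Each project has at least one pairwise win (Theta beats Alpha; Alpha beats Delta; Delta beats Theta; Sigma beats Theta) — no Condorcet loser.

none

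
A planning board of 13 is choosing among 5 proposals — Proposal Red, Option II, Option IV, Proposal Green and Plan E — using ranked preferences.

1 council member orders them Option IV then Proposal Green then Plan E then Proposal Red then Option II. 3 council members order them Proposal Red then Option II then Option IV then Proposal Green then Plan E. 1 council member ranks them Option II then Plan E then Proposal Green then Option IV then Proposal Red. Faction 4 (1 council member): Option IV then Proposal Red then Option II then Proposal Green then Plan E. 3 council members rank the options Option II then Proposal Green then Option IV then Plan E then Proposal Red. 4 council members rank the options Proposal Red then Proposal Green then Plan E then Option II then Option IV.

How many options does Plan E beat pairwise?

0

Plan E against each rival (13 council members):
Plan E vs Proposal Red: 1+1+3 = 5 for Plan E, 8 for Proposal Red — Proposal Red by 8–5.
Plan E vs Option II: Option II wins 8–5.
Plan E vs Option IV: Option IV, 8–5.
Plan E vs Proposal Green: Plan E is ranked higher on 1 ballot, Proposal Green on 12. Proposal Green wins 12–1.
Plan E beats no one; loses to Proposal Red, Option II, Option IV, Proposal Green — 0 pairwise wins.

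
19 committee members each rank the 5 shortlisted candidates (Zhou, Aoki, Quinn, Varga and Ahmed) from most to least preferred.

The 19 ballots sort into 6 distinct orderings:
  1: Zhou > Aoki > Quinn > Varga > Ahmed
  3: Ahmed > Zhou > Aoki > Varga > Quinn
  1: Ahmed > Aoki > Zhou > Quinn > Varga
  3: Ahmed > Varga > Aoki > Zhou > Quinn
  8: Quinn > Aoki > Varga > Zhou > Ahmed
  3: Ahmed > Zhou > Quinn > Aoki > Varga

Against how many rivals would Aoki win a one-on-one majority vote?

Aoki against each rival (19 committee members):
Aoki–Zhou: Aoki 12–7.
Aoki vs Quinn: Aoki is ranked higher on 1+3+1+3 = 8 ballots, Quinn on 11. Quinn wins 11–8.
Aoki vs Varga: Aoki, 16–3.
Aoki vs Ahmed: Aoki is ranked higher on 1+8 = 9 ballots, Ahmed on 10. Ahmed wins 10–9.
Aoki beats Zhou, Varga; loses to Quinn, Ahmed — 2 pairwise wins.

2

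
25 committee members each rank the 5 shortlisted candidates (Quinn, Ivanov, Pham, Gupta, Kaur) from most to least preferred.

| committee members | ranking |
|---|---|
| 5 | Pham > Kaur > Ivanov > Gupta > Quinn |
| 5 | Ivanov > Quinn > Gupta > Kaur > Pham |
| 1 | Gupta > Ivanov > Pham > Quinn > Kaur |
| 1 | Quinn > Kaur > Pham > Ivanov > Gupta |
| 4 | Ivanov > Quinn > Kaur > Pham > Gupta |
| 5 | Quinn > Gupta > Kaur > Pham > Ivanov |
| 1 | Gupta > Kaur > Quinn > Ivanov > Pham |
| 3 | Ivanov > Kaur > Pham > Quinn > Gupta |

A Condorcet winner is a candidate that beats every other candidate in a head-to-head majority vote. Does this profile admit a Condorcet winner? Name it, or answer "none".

Ivanov

Pairwise majorities:
Quinn vs Ivanov: 1+5+1 = 7 for Quinn, 18 for Ivanov — Ivanov by 18–7.
Quinn vs Pham: Quinn is ranked higher on 5+1+4+5+1 = 16 ballots, Pham on 9. Quinn wins 16–9.
Quinn vs Gupta: 5+1+4+5+3 = 18 for Quinn, 7 for Gupta — Quinn by 18–7.
Quinn vs Kaur: 16 to 9, Quinn.
Ivanov vs Pham: Ivanov is ranked higher on 5+1+4+1+3 = 14 ballots, Pham on 11. Ivanov wins 14–11.
Ivanov vs Gupta: 5+5+1+4+3 = 18 for Ivanov, 7 for Gupta — Ivanov by 18–7.
Ivanov vs Kaur: 13 to 12, Ivanov.
Pham vs Gupta: Pham preferred on 5+1+4+3 = 13 ballots; Pham wins 13–12.
Pham vs Kaur: Pham is ranked higher on 5+1 = 6 ballots, Kaur on 19. Kaur wins 19–6.
Gupta vs Kaur: 5+1+5+1 = 12 for Gupta, 13 for Kaur — Kaur by 13–12.
Ivanov defeats every rival head-to-head and is the Condorcet winner.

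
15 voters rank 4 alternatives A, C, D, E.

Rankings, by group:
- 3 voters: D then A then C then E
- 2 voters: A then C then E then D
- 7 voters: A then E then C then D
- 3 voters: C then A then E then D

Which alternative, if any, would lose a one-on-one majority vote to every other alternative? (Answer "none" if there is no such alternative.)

D

Head-to-head results (15 voters):
A–C: A 12–3.
A vs D: 12 to 3, A.
A vs E: A wins 15–0.
C vs D: C, 12–3.
C vs E: 3+2+3 = 8 for C, 7 for E — C by 8–7.
D vs E: D preferred on 3 ballots; E wins 12–3.
D is beaten in every head-to-head and is the Condorcet loser.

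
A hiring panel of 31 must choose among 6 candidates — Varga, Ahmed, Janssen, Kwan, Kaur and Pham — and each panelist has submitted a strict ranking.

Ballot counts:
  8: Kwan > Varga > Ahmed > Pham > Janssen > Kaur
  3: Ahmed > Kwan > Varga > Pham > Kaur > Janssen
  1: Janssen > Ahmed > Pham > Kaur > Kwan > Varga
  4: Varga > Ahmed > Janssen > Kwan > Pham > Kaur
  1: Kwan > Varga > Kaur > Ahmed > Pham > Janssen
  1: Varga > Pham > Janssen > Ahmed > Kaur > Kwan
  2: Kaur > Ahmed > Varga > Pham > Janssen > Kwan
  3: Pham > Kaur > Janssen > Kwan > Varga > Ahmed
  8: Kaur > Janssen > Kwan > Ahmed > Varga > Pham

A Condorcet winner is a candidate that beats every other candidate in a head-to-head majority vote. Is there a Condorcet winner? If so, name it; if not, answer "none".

Head-to-head results (31 committee members):
Varga vs Ahmed: 8+4+1+1+3 = 17 for Varga, 14 for Ahmed — Varga by 17–14.
Varga vs Janssen: Varga, 19–12.
Varga vs Kwan: 7 to 24, Kwan.
Varga vs Kaur: 17 to 14, Varga.
Varga vs Pham: Varga preferred on 27 ballots; Varga wins 27–4.
Ahmed vs Janssen: Ahmed, 18–13.
Ahmed vs Kwan: Kwan, 20–11.
Ahmed vs Kaur: Ahmed is ranked higher on 8+3+1+4+1 = 17 ballots, Kaur on 14. Ahmed wins 17–14.
Ahmed vs Pham: Ahmed, 27–4.
Janssen vs Kwan: Janssen preferred on 1+4+1+2+3+8 = 19 ballots; Janssen wins 19–12.
Janssen–Kaur: Kaur 17–14.
Janssen vs Pham: Pham, 18–13.
Kwan vs Kaur: 16 to 15, Kwan.
Kwan vs Pham: 8+3+4+1+8 = 24 for Kwan, 7 for Pham — Kwan by 24–7.
Kaur vs Pham: Pham, 20–11.
Each candidate drops at least one matchup (Varga loses to Kwan; Ahmed loses to Varga; Janssen loses to Varga; Kwan loses to Janssen; Kaur loses to Varga; Pham loses to Varga); the cycle Varga > Janssen > Kwan > Varga rules out a Condorcet winner.

none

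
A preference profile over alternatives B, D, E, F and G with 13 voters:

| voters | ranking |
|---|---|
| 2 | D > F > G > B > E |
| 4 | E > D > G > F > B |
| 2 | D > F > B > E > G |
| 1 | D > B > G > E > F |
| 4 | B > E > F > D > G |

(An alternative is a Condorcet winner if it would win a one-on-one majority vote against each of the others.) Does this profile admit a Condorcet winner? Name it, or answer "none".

Check each pair by majority over 13 ballots:
B–D: D 9–4.
B vs E: B, 9–4.
B vs F: F wins 8–5.
B vs G: B wins 7–6.
D–E: E 8–5.
D vs F: D wins 9–4.
D vs G: D wins 13–0.
E vs F: E wins 9–4.
E–G: E 10–3.
F vs G: F, 8–5.
No alternative is unbeaten: B loses to D; D loses to E; E loses to B; F loses to D; G loses to B. In particular B → E → D → B is a majority cycle — no Condorcet winner exists.

none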